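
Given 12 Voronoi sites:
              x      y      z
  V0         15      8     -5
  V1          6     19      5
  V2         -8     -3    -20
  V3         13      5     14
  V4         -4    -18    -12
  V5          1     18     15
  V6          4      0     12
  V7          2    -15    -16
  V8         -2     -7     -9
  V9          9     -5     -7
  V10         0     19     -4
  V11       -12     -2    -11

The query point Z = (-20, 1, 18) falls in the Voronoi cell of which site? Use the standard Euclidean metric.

Since √ is increasing, it suffices to compare squared distances:
|ZV0|² = 1225 + 49 + 529 = 1803
|ZV1|² = 676 + 324 + 169 = 1169
|ZV2|² = 144 + 16 + 1444 = 1604
|ZV3|² = 1089 + 16 + 16 = 1121
|ZV4|² = 256 + 361 + 900 = 1517
|ZV5|² = 441 + 289 + 9 = 739
|ZV6|² = 576 + 1 + 36 = 613
|ZV7|² = 484 + 256 + 1156 = 1896
|ZV8|² = 324 + 64 + 729 = 1117
|ZV9|² = 841 + 36 + 625 = 1502
d²(Z, V10) = 400 + 324 + 484 = 1208
d²(Z, V11) = 64 + 9 + 841 = 914
The smallest is to V6, so Z lies in the Voronoi region of V6.

V6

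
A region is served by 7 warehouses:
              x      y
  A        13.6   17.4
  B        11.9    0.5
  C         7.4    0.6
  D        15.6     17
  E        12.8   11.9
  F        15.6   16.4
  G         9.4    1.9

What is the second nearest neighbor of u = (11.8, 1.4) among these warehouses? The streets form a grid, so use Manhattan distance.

d(u,A) = |11.8−13.6| + |1.4−17.4| = 1.8 + 16 = 17.8
d(u,B) = |11.8−11.9| + |1.4−0.5| = 0.1 + 0.9 = 1
d(u,C) = |11.8−7.4| + |1.4−0.6| = 4.4 + 0.8 = 5.2
d(u,D) = |11.8−15.6| + |1.4−17| = 3.8 + 15.6 = 19.4
d(u,E) = |11.8−12.8| + |1.4−11.9| = 1 + 10.5 = 11.5
d(u,F) = |11.8−15.6| + |1.4−16.4| = 3.8 + 15 = 18.8
d(u,G) = |11.8−9.4| + |1.4−1.9| = 2.4 + 0.5 = 2.9
Sorted ascending: B, G, C, … — the second-nearest is G.

G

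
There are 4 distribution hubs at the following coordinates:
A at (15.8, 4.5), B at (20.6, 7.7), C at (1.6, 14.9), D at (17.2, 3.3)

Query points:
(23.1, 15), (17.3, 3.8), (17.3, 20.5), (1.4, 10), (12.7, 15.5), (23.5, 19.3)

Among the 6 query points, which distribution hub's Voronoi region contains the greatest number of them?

(23.1, 15) — d² to each: A:163.54, B:59.54, C:462.26, D:171.7 → nearest is B
(17.3, 3.8) — d² to each: A:2.74, B:26.1, C:369.7, D:0.26 → nearest is D
(17.3, 20.5) — d² to each: A:258.25, B:174.73, C:277.85, D:295.85 → nearest is B
(1.4, 10) — d² to each: A:237.61, B:373.93, C:24.05, D:294.53 → nearest is C
(12.7, 15.5) — d² to each: A:130.61, B:123.25, C:123.57, D:169.09 → nearest is B
(23.5, 19.3) — d² to each: A:278.33, B:142.97, C:498.97, D:295.69 → nearest is B
Tally — B:4, C:1, D:1. B captures the most (4).

B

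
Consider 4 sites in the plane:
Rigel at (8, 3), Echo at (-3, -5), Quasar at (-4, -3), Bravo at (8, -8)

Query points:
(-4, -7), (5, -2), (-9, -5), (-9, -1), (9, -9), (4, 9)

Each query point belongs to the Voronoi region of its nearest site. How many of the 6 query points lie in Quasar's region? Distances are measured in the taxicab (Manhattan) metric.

(-4, -7) — d to each: Rigel:22, Echo:3, Quasar:4, Bravo:13 → nearest is Echo
(5, -2) — d to each: Rigel:8, Echo:11, Quasar:10, Bravo:9 → nearest is Rigel
(-9, -5) — d to each: Rigel:25, Echo:6, Quasar:7, Bravo:20 → nearest is Echo
(-9, -1) — d to each: Rigel:21, Echo:10, Quasar:7, Bravo:24 → nearest is Quasar
(9, -9) — d to each: Rigel:13, Echo:16, Quasar:19, Bravo:2 → nearest is Bravo
(4, 9) — d to each: Rigel:10, Echo:21, Quasar:20, Bravo:21 → nearest is Rigel
1 of the 6 points has Quasar as nearest.

1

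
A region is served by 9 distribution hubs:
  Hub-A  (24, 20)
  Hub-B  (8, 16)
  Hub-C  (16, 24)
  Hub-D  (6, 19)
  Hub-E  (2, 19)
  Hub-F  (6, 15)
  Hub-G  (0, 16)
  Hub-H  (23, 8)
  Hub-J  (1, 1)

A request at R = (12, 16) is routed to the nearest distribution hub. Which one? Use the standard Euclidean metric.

Hub-B

Squared Euclidean distances:
d²(R, Hub-A) = (12−24)² + (16−20)² = 144 + 16 = 160
d²(R, Hub-B) = (12−8)² + (16−16)² = 16 + 0 = 16
d²(R, Hub-C) = (12−16)² + (16−24)² = 16 + 64 = 80
d²(R, Hub-D) = (12−6)² + (16−19)² = 36 + 9 = 45
d²(R, Hub-E) = (12−2)² + (16−19)² = 100 + 9 = 109
d²(R, Hub-F) = (12−6)² + (16−15)² = 36 + 1 = 37
d²(R, Hub-G) = (12−0)² + (16−16)² = 144 + 0 = 144
d²(R, Hub-H) = (12−23)² + (16−8)² = 121 + 64 = 185
d²(R, Hub-J) = (12−1)² + (16−1)² = 121 + 225 = 346
Minimum is at Hub-B.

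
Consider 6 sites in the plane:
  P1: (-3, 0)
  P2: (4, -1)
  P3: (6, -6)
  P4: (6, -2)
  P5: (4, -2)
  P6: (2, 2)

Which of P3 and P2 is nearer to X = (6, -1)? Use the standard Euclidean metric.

P2

Compare squared distances:
|XP3|² = (6−6)² + (-1−(-6))² = 0 + 25 = 25
|XP2|² = (6−4)² + (-1−(-1))² = 4 + 0 = 4
25 > 4, so P2 is closer.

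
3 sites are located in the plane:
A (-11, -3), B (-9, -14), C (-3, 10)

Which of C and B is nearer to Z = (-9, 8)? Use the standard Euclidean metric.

Compare squared distances:
|ZC|² = (-9−(-3))² + (8−10)² = 36 + 4 = 40
|ZB|² = (-9−(-9))² + (8−(-14))² = 0 + 484 = 484
40 < 484, so C is closer.

C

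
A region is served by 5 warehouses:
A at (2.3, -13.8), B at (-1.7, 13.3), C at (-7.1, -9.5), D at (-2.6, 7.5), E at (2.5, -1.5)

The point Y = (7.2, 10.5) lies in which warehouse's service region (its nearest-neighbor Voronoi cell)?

Compare squared distances (the ordering matches that of the actual distances):
|YA|² = (7.2−2.3)² + (10.5−(-13.8))² = 24.01 + 590.49 = 614.5
|YB|² = (7.2−(-1.7))² + (10.5−13.3)² = 79.21 + 7.84 = 87.05
|YC|² = (7.2−(-7.1))² + (10.5−(-9.5))² = 204.49 + 400 = 604.49
|YD|² = (7.2−(-2.6))² + (10.5−7.5)² = 96.04 + 9 = 105.04
|YE|² = (7.2−2.5)² + (10.5−(-1.5))² = 22.09 + 144 = 166.09
B is nearest.

B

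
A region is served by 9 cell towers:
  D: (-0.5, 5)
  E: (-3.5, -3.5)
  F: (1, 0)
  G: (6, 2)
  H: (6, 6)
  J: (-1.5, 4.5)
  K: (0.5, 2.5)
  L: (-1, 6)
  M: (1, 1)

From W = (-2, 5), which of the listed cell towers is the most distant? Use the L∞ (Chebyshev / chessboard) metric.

E

d(W,D) = max(1.5, 0) = 1.5
d(W,E) = max(1.5, 8.5) = 8.5
d(W,F) = max(3, 5) = 5
d(W,G) = max(8, 3) = 8
d(W,H) = max(8, 1) = 8
d(W,J) = max(0.5, 0.5) = 0.5
d(W,K) = max(2.5, 2.5) = 2.5
d(W,L) = max(1, 1) = 1
d(W,M) = max(3, 4) = 4
The largest is to E.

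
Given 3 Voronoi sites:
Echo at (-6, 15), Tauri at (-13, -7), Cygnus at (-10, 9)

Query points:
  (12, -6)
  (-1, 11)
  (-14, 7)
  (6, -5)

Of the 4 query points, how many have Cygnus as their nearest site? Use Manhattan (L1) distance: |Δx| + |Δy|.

(12, -6) — d to each: Echo:39, Tauri:26, Cygnus:37 → nearest is Tauri
(-1, 11) — d to each: Echo:9, Tauri:30, Cygnus:11 → nearest is Echo
(-14, 7) — d to each: Echo:16, Tauri:15, Cygnus:6 → nearest is Cygnus
(6, -5) — d to each: Echo:32, Tauri:21, Cygnus:30 → nearest is Tauri
1 of the 4 points has Cygnus as nearest.

1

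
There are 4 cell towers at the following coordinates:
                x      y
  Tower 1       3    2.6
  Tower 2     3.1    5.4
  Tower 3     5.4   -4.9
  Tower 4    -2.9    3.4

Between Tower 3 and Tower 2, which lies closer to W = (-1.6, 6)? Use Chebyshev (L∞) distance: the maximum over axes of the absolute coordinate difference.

Tower 2

d(W, Tower 3) = max(7, 10.9) = 10.9
d(W, Tower 2) = max(4.7, 0.6) = 4.7
10.9 > 4.7, so Tower 2 is closer.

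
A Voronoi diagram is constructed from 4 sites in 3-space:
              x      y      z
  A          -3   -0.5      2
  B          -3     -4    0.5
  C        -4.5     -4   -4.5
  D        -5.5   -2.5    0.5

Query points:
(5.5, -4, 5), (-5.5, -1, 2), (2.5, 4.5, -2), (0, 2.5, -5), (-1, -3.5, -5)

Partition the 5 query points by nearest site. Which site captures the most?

C

(5.5, -4, 5) — d² to each: A:93.5, B:92.5, C:190.25, D:143.5 → nearest is B
(-5.5, -1, 2) — d² to each: A:6.5, B:17.5, C:52.25, D:4.5 → nearest is D
(2.5, 4.5, -2) — d² to each: A:71.25, B:108.75, C:127.5, D:119.25 → nearest is A
(0, 2.5, -5) — d² to each: A:67, B:81.5, C:62.75, D:85.5 → nearest is C
(-1, -3.5, -5) — d² to each: A:62, B:34.5, C:12.75, D:51.5 → nearest is C
Tally — A:1, B:1, C:2, D:1. C captures the most (2).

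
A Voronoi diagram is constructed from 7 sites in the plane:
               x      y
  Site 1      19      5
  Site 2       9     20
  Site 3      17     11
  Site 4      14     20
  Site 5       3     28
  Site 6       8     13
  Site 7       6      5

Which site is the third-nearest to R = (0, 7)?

Site 2

Compare squared distances (the ordering matches that of the actual distances):
d²(R, Site 1) = 361 + 4 = 365
d²(R, Site 2) = 81 + 169 = 250
d²(R, Site 3) = 289 + 16 = 305
d²(R, Site 4) = 196 + 169 = 365
d²(R, Site 5) = 9 + 441 = 450
d²(R, Site 6) = 64 + 36 = 100
d²(R, Site 7) = 36 + 4 = 40
Sorted ascending: Site 7, Site 6, Site 2, Site 3, … — the third-nearest is Site 2.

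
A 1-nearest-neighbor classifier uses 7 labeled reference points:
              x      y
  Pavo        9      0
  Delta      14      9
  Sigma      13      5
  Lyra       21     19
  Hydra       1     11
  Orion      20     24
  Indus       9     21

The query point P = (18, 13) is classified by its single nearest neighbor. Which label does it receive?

Since √ is increasing, it suffices to compare squared distances:
d²(P, Pavo) = (18−9)² + (13−0)² = 81 + 169 = 250
d²(P, Delta) = (18−14)² + (13−9)² = 16 + 16 = 32
d²(P, Sigma) = (18−13)² + (13−5)² = 25 + 64 = 89
d²(P, Lyra) = (18−21)² + (13−19)² = 9 + 36 = 45
d²(P, Hydra) = (18−1)² + (13−11)² = 289 + 4 = 293
d²(P, Orion) = (18−20)² + (13−24)² = 4 + 121 = 125
d²(P, Indus) = (18−9)² + (13−21)² = 81 + 64 = 145
The smallest is to Delta, so P lies in the Voronoi region of Delta.

Delta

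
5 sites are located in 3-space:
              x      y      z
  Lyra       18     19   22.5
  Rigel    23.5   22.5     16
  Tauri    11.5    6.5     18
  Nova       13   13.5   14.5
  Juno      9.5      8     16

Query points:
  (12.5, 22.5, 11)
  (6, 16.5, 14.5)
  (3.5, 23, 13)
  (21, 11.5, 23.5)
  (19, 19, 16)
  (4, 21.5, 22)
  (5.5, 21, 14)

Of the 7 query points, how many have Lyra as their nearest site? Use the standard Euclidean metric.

(12.5, 22.5, 11) — d² to each: Lyra:174.75, Rigel:146, Tauri:306, Nova:93.5, Juno:244.25 → nearest is Nova
(6, 16.5, 14.5) — d² to each: Lyra:214.25, Rigel:344.5, Tauri:142.5, Nova:58, Juno:86.75 → nearest is Nova
(3.5, 23, 13) — d² to each: Lyra:316.5, Rigel:409.25, Tauri:361.25, Nova:182.75, Juno:270 → nearest is Nova
(21, 11.5, 23.5) — d² to each: Lyra:66.25, Rigel:183.5, Tauri:145.5, Nova:149, Juno:200.75 → nearest is Lyra
(19, 19, 16) — d² to each: Lyra:43.25, Rigel:32.5, Tauri:216.5, Nova:68.5, Juno:211.25 → nearest is Rigel
(4, 21.5, 22) — d² to each: Lyra:202.5, Rigel:417.25, Tauri:297.25, Nova:201.25, Juno:248.5 → nearest is Nova
(5.5, 21, 14) — d² to each: Lyra:232.5, Rigel:330.25, Tauri:262.25, Nova:112.75, Juno:189 → nearest is Nova
1 of the 7 points has Lyra as nearest.

1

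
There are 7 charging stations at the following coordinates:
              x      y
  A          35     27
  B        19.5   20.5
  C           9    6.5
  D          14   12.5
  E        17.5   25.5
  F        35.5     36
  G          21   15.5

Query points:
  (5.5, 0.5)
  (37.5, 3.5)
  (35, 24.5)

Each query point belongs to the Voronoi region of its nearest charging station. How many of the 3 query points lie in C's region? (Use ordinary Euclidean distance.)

(5.5, 0.5) — d² to each: A:1572.5, B:596, C:48.25, D:216.25, E:769, F:2160.25, G:465.25 → nearest is C
(37.5, 3.5) — d² to each: A:558.5, B:613, C:821.25, D:633.25, E:884, F:1060.25, G:416.25 → nearest is G
(35, 24.5) — d² to each: A:6.25, B:256.25, C:1000, D:585, E:307.25, F:132.5, G:277 → nearest is A
1 of the 3 points has C as nearest.

1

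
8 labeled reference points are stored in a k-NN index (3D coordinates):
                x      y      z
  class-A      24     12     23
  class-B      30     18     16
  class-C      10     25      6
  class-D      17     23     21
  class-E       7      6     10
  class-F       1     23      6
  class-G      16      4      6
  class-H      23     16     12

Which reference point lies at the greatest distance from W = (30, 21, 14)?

Compare squared distances (the ordering matches that of the actual distances):
d²(W, class-A) = (30−24)² + (21−12)² + (14−23)² = 36 + 81 + 81 = 198
d²(W, class-B) = (30−30)² + (21−18)² + (14−16)² = 0 + 9 + 4 = 13
d²(W, class-C) = (30−10)² + (21−25)² + (14−6)² = 400 + 16 + 64 = 480
d²(W, class-D) = (30−17)² + (21−23)² + (14−21)² = 169 + 4 + 49 = 222
d²(W, class-E) = (30−7)² + (21−6)² + (14−10)² = 529 + 225 + 16 = 770
d²(W, class-F) = (30−1)² + (21−23)² + (14−6)² = 841 + 4 + 64 = 909
d²(W, class-G) = (30−16)² + (21−4)² + (14−6)² = 196 + 289 + 64 = 549
d²(W, class-H) = (30−23)² + (21−16)² + (14−12)² = 49 + 25 + 4 = 78
The largest is to class-F.

class-F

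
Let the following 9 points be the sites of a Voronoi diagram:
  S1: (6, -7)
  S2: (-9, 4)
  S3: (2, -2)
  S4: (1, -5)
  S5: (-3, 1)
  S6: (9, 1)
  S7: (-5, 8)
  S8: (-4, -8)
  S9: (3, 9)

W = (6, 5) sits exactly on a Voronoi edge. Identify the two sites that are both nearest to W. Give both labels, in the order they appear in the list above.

S6 and S9

Squared distances from W to each site:
|WS1|² = (6−6)² + (5−(-7))² = 0 + 144 = 144
|WS2|² = (6−(-9))² + (5−4)² = 225 + 1 = 226
|WS3|² = (6−2)² + (5−(-2))² = 16 + 49 = 65
|WS4|² = (6−1)² + (5−(-5))² = 25 + 100 = 125
|WS5|² = (6−(-3))² + (5−1)² = 81 + 16 = 97
|WS6|² = (6−9)² + (5−1)² = 9 + 16 = 25
|WS7|² = (6−(-5))² + (5−8)² = 121 + 9 = 130
|WS8|² = (6−(-4))² + (5−(-8))² = 100 + 169 = 269
|WS9|² = (6−3)² + (5−9)² = 9 + 16 = 25
W is equidistant from S6 and S9 (both at squared distance 25), and every other site is strictly farther — so W lies on the S6–S9 Voronoi edge.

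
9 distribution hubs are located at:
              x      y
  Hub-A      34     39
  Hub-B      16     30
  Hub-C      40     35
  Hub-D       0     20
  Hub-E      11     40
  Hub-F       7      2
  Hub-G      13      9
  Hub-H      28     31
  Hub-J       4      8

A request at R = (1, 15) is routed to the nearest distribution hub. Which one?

Squared Euclidean distances:
d²(R, Hub-A) = (1−34)² + (15−39)² = 1089 + 576 = 1665
d²(R, Hub-B) = (1−16)² + (15−30)² = 225 + 225 = 450
d²(R, Hub-C) = (1−40)² + (15−35)² = 1521 + 400 = 1921
d²(R, Hub-D) = (1−0)² + (15−20)² = 1 + 25 = 26
d²(R, Hub-E) = (1−11)² + (15−40)² = 100 + 625 = 725
d²(R, Hub-F) = (1−7)² + (15−2)² = 36 + 169 = 205
d²(R, Hub-G) = (1−13)² + (15−9)² = 144 + 36 = 180
d²(R, Hub-H) = (1−28)² + (15−31)² = 729 + 256 = 985
d²(R, Hub-J) = (1−4)² + (15−8)² = 9 + 49 = 58
Minimum is at Hub-D.

Hub-D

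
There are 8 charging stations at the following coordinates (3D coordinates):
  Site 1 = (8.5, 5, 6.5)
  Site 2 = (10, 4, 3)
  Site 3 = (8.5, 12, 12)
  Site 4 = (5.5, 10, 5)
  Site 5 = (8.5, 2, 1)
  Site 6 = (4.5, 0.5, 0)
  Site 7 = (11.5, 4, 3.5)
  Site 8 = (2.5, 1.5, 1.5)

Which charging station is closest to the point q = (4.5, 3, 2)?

Site 8

Compare squared distances (the ordering matches that of the actual distances):
d²(q, Site 1) = 16 + 4 + 20.25 = 40.25
d²(q, Site 2) = 30.25 + 1 + 1 = 32.25
d²(q, Site 3) = 16 + 81 + 100 = 197
d²(q, Site 4) = 1 + 49 + 9 = 59
d²(q, Site 5) = 16 + 1 + 1 = 18
d²(q, Site 6) = 0 + 6.25 + 4 = 10.25
d²(q, Site 7) = 49 + 1 + 2.25 = 52.25
d²(q, Site 8) = 4 + 2.25 + 0.25 = 6.5
The smallest is to Site 8, so q lies in the Voronoi region of Site 8.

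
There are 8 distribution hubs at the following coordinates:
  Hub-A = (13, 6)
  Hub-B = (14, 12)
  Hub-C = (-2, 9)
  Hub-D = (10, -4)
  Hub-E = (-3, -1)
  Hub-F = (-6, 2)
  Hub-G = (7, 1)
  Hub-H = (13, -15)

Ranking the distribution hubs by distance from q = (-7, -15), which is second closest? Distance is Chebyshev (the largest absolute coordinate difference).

Hub-G

d(q, Hub-A) = max(20, 21) = 21
d(q, Hub-B) = max(21, 27) = 27
d(q, Hub-C) = max(5, 24) = 24
d(q, Hub-D) = max(17, 11) = 17
d(q, Hub-E) = max(4, 14) = 14
d(q, Hub-F) = max(1, 17) = 17
d(q, Hub-G) = max(14, 16) = 16
d(q, Hub-H) = max(20, 0) = 20
Sorted ascending: Hub-E, Hub-G, Hub-D, … — the second-nearest is Hub-G.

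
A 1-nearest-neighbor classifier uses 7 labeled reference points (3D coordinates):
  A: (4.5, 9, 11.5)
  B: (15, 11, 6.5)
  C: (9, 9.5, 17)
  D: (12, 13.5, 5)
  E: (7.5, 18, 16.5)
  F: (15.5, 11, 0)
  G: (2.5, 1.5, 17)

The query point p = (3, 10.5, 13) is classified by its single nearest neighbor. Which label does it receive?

A

Since √ is increasing, it suffices to compare squared distances:
|pA|² = (3−4.5)² + (10.5−9)² + (13−11.5)² = 2.25 + 2.25 + 2.25 = 6.75
|pB|² = (3−15)² + (10.5−11)² + (13−6.5)² = 144 + 0.25 + 42.25 = 186.5
|pC|² = (3−9)² + (10.5−9.5)² + (13−17)² = 36 + 1 + 16 = 53
|pD|² = (3−12)² + (10.5−13.5)² + (13−5)² = 81 + 9 + 64 = 154
|pE|² = (3−7.5)² + (10.5−18)² + (13−16.5)² = 20.25 + 56.25 + 12.25 = 88.75
|pF|² = (3−15.5)² + (10.5−11)² + (13−0)² = 156.25 + 0.25 + 169 = 325.5
|pG|² = (3−2.5)² + (10.5−1.5)² + (13−17)² = 0.25 + 81 + 16 = 97.25
The smallest is to A, so p lies in the Voronoi region of A.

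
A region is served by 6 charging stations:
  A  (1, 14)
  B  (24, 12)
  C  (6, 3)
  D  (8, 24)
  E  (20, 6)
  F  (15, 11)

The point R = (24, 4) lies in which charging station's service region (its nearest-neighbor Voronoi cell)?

E

Compare squared distances (the ordering matches that of the actual distances):
|RA|² = (24−1)² + (4−14)² = 529 + 100 = 629
|RB|² = (24−24)² + (4−12)² = 0 + 64 = 64
|RC|² = (24−6)² + (4−3)² = 324 + 1 = 325
|RD|² = (24−8)² + (4−24)² = 256 + 400 = 656
|RE|² = (24−20)² + (4−6)² = 16 + 4 = 20
|RF|² = (24−15)² + (4−11)² = 81 + 49 = 130
The smallest is to E, so R lies in the Voronoi region of E.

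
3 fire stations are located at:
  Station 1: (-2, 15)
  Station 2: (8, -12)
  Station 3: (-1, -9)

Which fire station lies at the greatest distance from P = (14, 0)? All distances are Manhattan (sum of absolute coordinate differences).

d(P, Station 1) = 16 + 15 = 31
d(P, Station 2) = 6 + 12 = 18
d(P, Station 3) = 15 + 9 = 24
The largest is to Station 1.

Station 1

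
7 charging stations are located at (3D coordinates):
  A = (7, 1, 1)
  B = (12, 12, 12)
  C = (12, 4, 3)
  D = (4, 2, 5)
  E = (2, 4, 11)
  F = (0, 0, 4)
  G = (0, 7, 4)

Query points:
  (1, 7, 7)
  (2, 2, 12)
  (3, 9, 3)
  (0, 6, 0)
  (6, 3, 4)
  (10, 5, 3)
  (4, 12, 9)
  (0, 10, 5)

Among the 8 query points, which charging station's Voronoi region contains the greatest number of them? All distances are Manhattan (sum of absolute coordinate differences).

G

(1, 7, 7) — d to each: A:18, B:21, C:18, D:10, E:8, F:11, G:4 → nearest is G
(2, 2, 12) — d to each: A:17, B:20, C:21, D:9, E:3, F:12, G:15 → nearest is E
(3, 9, 3) — d to each: A:14, B:21, C:14, D:10, E:14, F:13, G:6 → nearest is G
(0, 6, 0) — d to each: A:13, B:30, C:17, D:13, E:15, F:10, G:5 → nearest is G
(6, 3, 4) — d to each: A:6, B:23, C:8, D:4, E:12, F:9, G:10 → nearest is D
(10, 5, 3) — d to each: A:9, B:18, C:3, D:11, E:17, F:16, G:13 → nearest is C
(4, 12, 9) — d to each: A:22, B:11, C:22, D:14, E:12, F:21, G:14 → nearest is B
(0, 10, 5) — d to each: A:20, B:21, C:20, D:12, E:14, F:11, G:4 → nearest is G
Tally — B:1, C:1, D:1, E:1, G:4. G captures the most (4).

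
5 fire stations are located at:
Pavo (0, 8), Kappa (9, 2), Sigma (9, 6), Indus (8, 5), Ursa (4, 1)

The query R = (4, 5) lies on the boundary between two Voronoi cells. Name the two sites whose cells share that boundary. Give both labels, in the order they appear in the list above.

Squared distances from R to each site:
d²(R, Pavo) = (4−0)² + (5−8)² = 16 + 9 = 25
d²(R, Kappa) = (4−9)² + (5−2)² = 25 + 9 = 34
d²(R, Sigma) = (4−9)² + (5−6)² = 25 + 1 = 26
d²(R, Indus) = (4−8)² + (5−5)² = 16 + 0 = 16
d²(R, Ursa) = (4−4)² + (5−1)² = 0 + 16 = 16
R is equidistant from Indus and Ursa (both at squared distance 16), and every other site is strictly farther — so R lies on the Indus–Ursa Voronoi edge.

Indus and Ursa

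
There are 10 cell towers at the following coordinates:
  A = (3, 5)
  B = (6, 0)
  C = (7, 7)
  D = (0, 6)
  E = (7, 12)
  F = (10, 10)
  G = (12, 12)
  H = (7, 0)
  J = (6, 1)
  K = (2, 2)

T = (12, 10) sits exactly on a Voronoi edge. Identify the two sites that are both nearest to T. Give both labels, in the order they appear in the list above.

F and G

Squared distances from T to each site:
|TA|² = (12−3)² + (10−5)² = 81 + 25 = 106
|TB|² = (12−6)² + (10−0)² = 36 + 100 = 136
|TC|² = (12−7)² + (10−7)² = 25 + 9 = 34
|TD|² = (12−0)² + (10−6)² = 144 + 16 = 160
|TE|² = (12−7)² + (10−12)² = 25 + 4 = 29
|TF|² = (12−10)² + (10−10)² = 4 + 0 = 4
|TG|² = (12−12)² + (10−12)² = 0 + 4 = 4
|TH|² = (12−7)² + (10−0)² = 25 + 100 = 125
|TJ|² = (12−6)² + (10−1)² = 36 + 81 = 117
|TK|² = (12−2)² + (10−2)² = 100 + 64 = 164
T is equidistant from F and G (both at squared distance 4), and every other site is strictly farther — so T lies on the F–G Voronoi edge.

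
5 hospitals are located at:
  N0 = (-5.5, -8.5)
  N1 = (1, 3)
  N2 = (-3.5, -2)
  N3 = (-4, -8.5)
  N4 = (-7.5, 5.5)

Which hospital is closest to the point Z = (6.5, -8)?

Squared Euclidean distances:
|ZN0|² = (6.5−(-5.5))² + (-8−(-8.5))² = 144 + 0.25 = 144.25
|ZN1|² = (6.5−1)² + (-8−3)² = 30.25 + 121 = 151.25
|ZN2|² = (6.5−(-3.5))² + (-8−(-2))² = 100 + 36 = 136
|ZN3|² = (6.5−(-4))² + (-8−(-8.5))² = 110.25 + 0.25 = 110.5
|ZN4|² = (6.5−(-7.5))² + (-8−5.5)² = 196 + 182.25 = 378.25
Minimum is at N3.

N3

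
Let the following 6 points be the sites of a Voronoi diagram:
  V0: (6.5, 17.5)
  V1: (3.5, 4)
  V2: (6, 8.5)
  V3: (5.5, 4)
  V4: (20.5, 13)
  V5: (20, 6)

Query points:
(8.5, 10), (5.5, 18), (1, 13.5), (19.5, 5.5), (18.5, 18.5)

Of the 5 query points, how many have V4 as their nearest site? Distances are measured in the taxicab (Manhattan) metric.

1

(8.5, 10) — d to each: V0:9.5, V1:11, V2:4, V3:9, V4:15, V5:15.5 → nearest is V2
(5.5, 18) — d to each: V0:1.5, V1:16, V2:10, V3:14, V4:20, V5:26.5 → nearest is V0
(1, 13.5) — d to each: V0:9.5, V1:12, V2:10, V3:14, V4:20, V5:26.5 → nearest is V0
(19.5, 5.5) — d to each: V0:25, V1:17.5, V2:16.5, V3:15.5, V4:8.5, V5:1 → nearest is V5
(18.5, 18.5) — d to each: V0:13, V1:29.5, V2:22.5, V3:27.5, V4:7.5, V5:14 → nearest is V4
1 of the 5 points has V4 as nearest.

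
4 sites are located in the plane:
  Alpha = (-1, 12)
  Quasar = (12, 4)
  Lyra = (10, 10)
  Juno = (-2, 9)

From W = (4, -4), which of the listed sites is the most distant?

Since √ is increasing, it suffices to compare squared distances:
d²(W, Alpha) = (4−(-1))² + (-4−12)² = 25 + 256 = 281
d²(W, Quasar) = (4−12)² + (-4−4)² = 64 + 64 = 128
d²(W, Lyra) = (4−10)² + (-4−10)² = 36 + 196 = 232
d²(W, Juno) = (4−(-2))² + (-4−9)² = 36 + 169 = 205
The largest is to Alpha.

Alpha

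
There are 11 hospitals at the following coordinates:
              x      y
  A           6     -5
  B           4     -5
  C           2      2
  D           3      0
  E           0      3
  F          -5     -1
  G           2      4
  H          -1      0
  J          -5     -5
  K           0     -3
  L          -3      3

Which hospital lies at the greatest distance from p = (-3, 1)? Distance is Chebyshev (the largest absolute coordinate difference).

d(p,A) = max(9, 6) = 9
d(p,B) = max(7, 6) = 7
d(p,C) = max(5, 1) = 5
d(p,D) = max(6, 1) = 6
d(p,E) = max(3, 2) = 3
d(p,F) = max(2, 2) = 2
d(p,G) = max(5, 3) = 5
d(p,H) = max(2, 1) = 2
d(p,J) = max(2, 6) = 6
d(p,K) = max(3, 4) = 4
d(p,L) = max(0, 2) = 2
The largest is to A.

A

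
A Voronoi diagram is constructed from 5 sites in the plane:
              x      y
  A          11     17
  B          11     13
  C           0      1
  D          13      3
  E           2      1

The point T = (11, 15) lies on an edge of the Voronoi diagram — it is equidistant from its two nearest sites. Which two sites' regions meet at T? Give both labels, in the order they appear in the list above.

A and B

Squared distances from T to each site:
|TA|² = (11−11)² + (15−17)² = 0 + 4 = 4
|TB|² = (11−11)² + (15−13)² = 0 + 4 = 4
|TC|² = (11−0)² + (15−1)² = 121 + 196 = 317
|TD|² = (11−13)² + (15−3)² = 4 + 144 = 148
|TE|² = (11−2)² + (15−1)² = 81 + 196 = 277
T is equidistant from A and B (both at squared distance 4), and every other site is strictly farther — so T lies on the A–B Voronoi edge.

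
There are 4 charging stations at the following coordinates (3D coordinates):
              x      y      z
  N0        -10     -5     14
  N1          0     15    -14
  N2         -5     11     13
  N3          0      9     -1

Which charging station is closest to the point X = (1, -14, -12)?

Since √ is increasing, it suffices to compare squared distances:
|XN0|² = (1−(-10))² + (-14−(-5))² + (-12−14)² = 121 + 81 + 676 = 878
|XN1|² = (1−0)² + (-14−15)² + (-12−(-14))² = 1 + 841 + 4 = 846
|XN2|² = (1−(-5))² + (-14−11)² + (-12−13)² = 36 + 625 + 625 = 1286
|XN3|² = (1−0)² + (-14−9)² + (-12−(-1))² = 1 + 529 + 121 = 651
The smallest is to N3, so X lies in the Voronoi region of N3.

N3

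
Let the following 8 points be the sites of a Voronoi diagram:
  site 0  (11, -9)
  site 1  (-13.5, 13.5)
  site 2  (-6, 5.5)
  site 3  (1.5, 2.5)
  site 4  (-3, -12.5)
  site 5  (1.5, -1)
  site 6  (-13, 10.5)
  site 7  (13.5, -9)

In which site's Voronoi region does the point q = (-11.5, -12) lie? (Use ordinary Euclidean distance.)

Since √ is increasing, it suffices to compare squared distances:
d²(q, site 0) = 506.25 + 9 = 515.25
d²(q, site 1) = 4 + 650.25 = 654.25
d²(q, site 2) = 30.25 + 306.25 = 336.5
d²(q, site 3) = 169 + 210.25 = 379.25
d²(q, site 4) = 72.25 + 0.25 = 72.5
d²(q, site 5) = 169 + 121 = 290
d²(q, site 6) = 2.25 + 506.25 = 508.5
d²(q, site 7) = 625 + 9 = 634
Minimum is at site 4.

site 4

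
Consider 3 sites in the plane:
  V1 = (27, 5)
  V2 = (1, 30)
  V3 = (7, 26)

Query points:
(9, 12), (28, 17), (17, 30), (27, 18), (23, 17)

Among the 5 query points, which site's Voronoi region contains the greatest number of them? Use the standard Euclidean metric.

V1

(9, 12) — d² to each: V1:373, V2:388, V3:200 → nearest is V3
(28, 17) — d² to each: V1:145, V2:898, V3:522 → nearest is V1
(17, 30) — d² to each: V1:725, V2:256, V3:116 → nearest is V3
(27, 18) — d² to each: V1:169, V2:820, V3:464 → nearest is V1
(23, 17) — d² to each: V1:160, V2:653, V3:337 → nearest is V1
Tally — V1:3, V3:2. V1 captures the most (3).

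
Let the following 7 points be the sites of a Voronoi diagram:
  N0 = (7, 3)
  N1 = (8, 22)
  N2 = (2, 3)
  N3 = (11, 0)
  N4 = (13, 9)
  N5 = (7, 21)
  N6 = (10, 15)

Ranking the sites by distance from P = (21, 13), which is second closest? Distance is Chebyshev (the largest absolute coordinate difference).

N6

d(P,N0) = max(14, 10) = 14
d(P,N1) = max(13, 9) = 13
d(P,N2) = max(19, 10) = 19
d(P,N3) = max(10, 13) = 13
d(P,N4) = max(8, 4) = 8
d(P,N5) = max(14, 8) = 14
d(P,N6) = max(11, 2) = 11
Sorted ascending: N4, N6, N1, … — the second-nearest is N6.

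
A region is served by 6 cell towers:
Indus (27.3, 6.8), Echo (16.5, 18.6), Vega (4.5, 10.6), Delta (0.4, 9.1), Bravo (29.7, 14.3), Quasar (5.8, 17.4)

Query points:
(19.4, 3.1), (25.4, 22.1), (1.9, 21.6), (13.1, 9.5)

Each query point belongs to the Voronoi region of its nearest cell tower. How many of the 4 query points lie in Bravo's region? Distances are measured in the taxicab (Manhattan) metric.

1

(19.4, 3.1) — d to each: Indus:11.6, Echo:18.4, Vega:22.4, Delta:25, Bravo:21.5, Quasar:27.9 → nearest is Indus
(25.4, 22.1) — d to each: Indus:17.2, Echo:12.4, Vega:32.4, Delta:38, Bravo:12.1, Quasar:24.3 → nearest is Bravo
(1.9, 21.6) — d to each: Indus:40.2, Echo:17.6, Vega:13.6, Delta:14, Bravo:35.1, Quasar:8.1 → nearest is Quasar
(13.1, 9.5) — d to each: Indus:16.9, Echo:12.5, Vega:9.7, Delta:13.1, Bravo:21.4, Quasar:15.2 → nearest is Vega
1 of the 4 points has Bravo as nearest.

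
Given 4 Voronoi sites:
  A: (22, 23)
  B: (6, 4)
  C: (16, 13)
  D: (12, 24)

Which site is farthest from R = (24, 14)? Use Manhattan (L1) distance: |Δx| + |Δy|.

B

d(R,A) = |24−22| + |14−23| = 2 + 9 = 11
d(R,B) = |24−6| + |14−4| = 18 + 10 = 28
d(R,C) = |24−16| + |14−13| = 8 + 1 = 9
d(R,D) = |24−12| + |14−24| = 12 + 10 = 22
The largest is to B.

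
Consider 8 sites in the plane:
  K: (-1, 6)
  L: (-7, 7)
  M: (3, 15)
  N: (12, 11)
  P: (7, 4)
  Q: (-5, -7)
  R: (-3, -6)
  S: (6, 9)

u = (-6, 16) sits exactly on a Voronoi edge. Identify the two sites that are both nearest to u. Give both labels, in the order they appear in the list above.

Squared distances from u to each site:
|uK|² = 25 + 100 = 125
|uL|² = 1 + 81 = 82
|uM|² = 81 + 1 = 82
|uN|² = 324 + 25 = 349
|uP|² = 169 + 144 = 313
|uQ|² = 1 + 529 = 530
|uR|² = 9 + 484 = 493
|uS|² = 144 + 49 = 193
u is equidistant from L and M (both at squared distance 82), and every other site is strictly farther — so u lies on the L–M Voronoi edge.

L and M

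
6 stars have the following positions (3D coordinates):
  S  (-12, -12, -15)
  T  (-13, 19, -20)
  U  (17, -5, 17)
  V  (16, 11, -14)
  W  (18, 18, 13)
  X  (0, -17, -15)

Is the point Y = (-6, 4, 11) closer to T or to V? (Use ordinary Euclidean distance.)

V

Compare squared distances:
|YT|² = (-6−(-13))² + (4−19)² + (11−(-20))² = 49 + 225 + 961 = 1235
|YV|² = (-6−16)² + (4−11)² + (11−(-14))² = 484 + 49 + 625 = 1158
1235 > 1158, so V is closer.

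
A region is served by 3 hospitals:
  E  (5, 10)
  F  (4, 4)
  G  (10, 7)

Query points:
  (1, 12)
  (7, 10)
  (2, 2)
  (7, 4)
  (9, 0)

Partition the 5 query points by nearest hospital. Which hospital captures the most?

(1, 12) — d² to each: E:20, F:73, G:106 → nearest is E
(7, 10) — d² to each: E:4, F:45, G:18 → nearest is E
(2, 2) — d² to each: E:73, F:8, G:89 → nearest is F
(7, 4) — d² to each: E:40, F:9, G:18 → nearest is F
(9, 0) — d² to each: E:116, F:41, G:50 → nearest is F
Tally — E:2, F:3. F captures the most (3).

F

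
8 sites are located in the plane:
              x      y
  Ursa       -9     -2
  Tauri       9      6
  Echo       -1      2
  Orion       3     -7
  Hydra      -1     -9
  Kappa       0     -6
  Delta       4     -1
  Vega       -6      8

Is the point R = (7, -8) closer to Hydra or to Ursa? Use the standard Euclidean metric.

Hydra

Compare squared distances:
d²(R, Hydra) = (7−(-1))² + (-8−(-9))² = 64 + 1 = 65
d²(R, Ursa) = (7−(-9))² + (-8−(-2))² = 256 + 36 = 292
65 < 292, so Hydra is closer.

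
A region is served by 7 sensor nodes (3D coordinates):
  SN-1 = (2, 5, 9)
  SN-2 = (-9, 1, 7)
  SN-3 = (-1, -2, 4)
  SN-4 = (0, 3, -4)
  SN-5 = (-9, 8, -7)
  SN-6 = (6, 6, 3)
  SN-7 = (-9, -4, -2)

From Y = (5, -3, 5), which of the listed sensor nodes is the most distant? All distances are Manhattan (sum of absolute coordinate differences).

SN-5

d(Y, SN-1) = |5−2| + |-3−5| + |5−9| = 3 + 8 + 4 = 15
d(Y, SN-2) = |5−(-9)| + |-3−1| + |5−7| = 14 + 4 + 2 = 20
d(Y, SN-3) = |5−(-1)| + |-3−(-2)| + |5−4| = 6 + 1 + 1 = 8
d(Y, SN-4) = |5−0| + |-3−3| + |5−(-4)| = 5 + 6 + 9 = 20
d(Y, SN-5) = |5−(-9)| + |-3−8| + |5−(-7)| = 14 + 11 + 12 = 37
d(Y, SN-6) = |5−6| + |-3−6| + |5−3| = 1 + 9 + 2 = 12
d(Y, SN-7) = |5−(-9)| + |-3−(-4)| + |5−(-2)| = 14 + 1 + 7 = 22
The largest is to SN-5.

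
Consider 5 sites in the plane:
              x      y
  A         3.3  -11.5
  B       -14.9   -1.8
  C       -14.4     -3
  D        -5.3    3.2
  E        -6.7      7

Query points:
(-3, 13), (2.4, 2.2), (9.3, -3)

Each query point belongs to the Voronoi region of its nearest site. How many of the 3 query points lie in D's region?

(-3, 13) — d² to each: A:639.94, B:360.65, C:385.96, D:101.33, E:49.69 → nearest is E
(2.4, 2.2) — d² to each: A:188.5, B:315.29, C:309.28, D:60.29, E:105.85 → nearest is D
(9.3, -3) — d² to each: A:108.25, B:587.08, C:561.69, D:251.6, E:356 → nearest is A
1 of the 3 points has D as nearest.

1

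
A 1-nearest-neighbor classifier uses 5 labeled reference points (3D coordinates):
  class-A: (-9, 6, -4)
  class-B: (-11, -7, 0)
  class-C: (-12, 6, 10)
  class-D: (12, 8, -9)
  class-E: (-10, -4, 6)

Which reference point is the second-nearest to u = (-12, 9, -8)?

Compare squared distances (the ordering matches that of the actual distances):
d²(u, class-A) = 9 + 9 + 16 = 34
d²(u, class-B) = 1 + 256 + 64 = 321
d²(u, class-C) = 0 + 9 + 324 = 333
d²(u, class-D) = 576 + 1 + 1 = 578
d²(u, class-E) = 4 + 169 + 196 = 369
Sorted ascending: class-A, class-B, class-C, … — the second-nearest is class-B.

class-B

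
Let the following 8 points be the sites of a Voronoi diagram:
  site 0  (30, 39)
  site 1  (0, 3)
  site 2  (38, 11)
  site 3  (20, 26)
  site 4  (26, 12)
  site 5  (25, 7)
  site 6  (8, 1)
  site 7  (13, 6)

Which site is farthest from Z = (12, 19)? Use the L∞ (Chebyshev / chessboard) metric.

d(Z, site 0) = max(18, 20) = 20
d(Z, site 1) = max(12, 16) = 16
d(Z, site 2) = max(26, 8) = 26
d(Z, site 3) = max(8, 7) = 8
d(Z, site 4) = max(14, 7) = 14
d(Z, site 5) = max(13, 12) = 13
d(Z, site 6) = max(4, 18) = 18
d(Z, site 7) = max(1, 13) = 13
The largest is to site 2.

site 2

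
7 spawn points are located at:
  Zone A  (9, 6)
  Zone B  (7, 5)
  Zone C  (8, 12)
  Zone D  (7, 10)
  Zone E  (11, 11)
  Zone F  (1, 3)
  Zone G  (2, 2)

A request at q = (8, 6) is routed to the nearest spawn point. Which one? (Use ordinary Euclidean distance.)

Zone A

Compare squared distances (the ordering matches that of the actual distances):
d²(q, Zone A) = 1 + 0 = 1
d²(q, Zone B) = 1 + 1 = 2
d²(q, Zone C) = 0 + 36 = 36
d²(q, Zone D) = 1 + 16 = 17
d²(q, Zone E) = 9 + 25 = 34
d²(q, Zone F) = 49 + 9 = 58
d²(q, Zone G) = 36 + 16 = 52
Zone A is nearest.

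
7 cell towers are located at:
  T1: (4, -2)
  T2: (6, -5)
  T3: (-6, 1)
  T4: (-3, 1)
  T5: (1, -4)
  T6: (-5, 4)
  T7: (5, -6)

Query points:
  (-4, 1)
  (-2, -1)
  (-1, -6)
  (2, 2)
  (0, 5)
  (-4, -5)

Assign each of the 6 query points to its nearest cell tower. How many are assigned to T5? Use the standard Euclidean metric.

2

(-4, 1) — d² to each: T1:73, T2:136, T3:4, T4:1, T5:50, T6:10, T7:130 → nearest is T4
(-2, -1) — d² to each: T1:37, T2:80, T3:20, T4:5, T5:18, T6:34, T7:74 → nearest is T4
(-1, -6) — d² to each: T1:41, T2:50, T3:74, T4:53, T5:8, T6:116, T7:36 → nearest is T5
(2, 2) — d² to each: T1:20, T2:65, T3:65, T4:26, T5:37, T6:53, T7:73 → nearest is T1
(0, 5) — d² to each: T1:65, T2:136, T3:52, T4:25, T5:82, T6:26, T7:146 → nearest is T4
(-4, -5) — d² to each: T1:73, T2:100, T3:40, T4:37, T5:26, T6:82, T7:82 → nearest is T5
2 of the 6 points have T5 as nearest.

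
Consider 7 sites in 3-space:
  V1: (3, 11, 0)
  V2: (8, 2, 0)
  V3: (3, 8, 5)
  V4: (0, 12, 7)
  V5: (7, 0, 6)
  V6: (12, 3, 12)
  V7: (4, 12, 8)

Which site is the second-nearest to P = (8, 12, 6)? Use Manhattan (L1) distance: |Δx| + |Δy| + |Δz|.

d(P,V1) = |8−3| + |12−11| + |6−0| = 5 + 1 + 6 = 12
d(P,V2) = |8−8| + |12−2| + |6−0| = 0 + 10 + 6 = 16
d(P,V3) = |8−3| + |12−8| + |6−5| = 5 + 4 + 1 = 10
d(P,V4) = |8−0| + |12−12| + |6−7| = 8 + 0 + 1 = 9
d(P,V5) = |8−7| + |12−0| + |6−6| = 1 + 12 + 0 = 13
d(P,V6) = |8−12| + |12−3| + |6−12| = 4 + 9 + 6 = 19
d(P,V7) = |8−4| + |12−12| + |6−8| = 4 + 0 + 2 = 6
Sorted ascending: V7, V4, V3, … — the second-nearest is V4.

V4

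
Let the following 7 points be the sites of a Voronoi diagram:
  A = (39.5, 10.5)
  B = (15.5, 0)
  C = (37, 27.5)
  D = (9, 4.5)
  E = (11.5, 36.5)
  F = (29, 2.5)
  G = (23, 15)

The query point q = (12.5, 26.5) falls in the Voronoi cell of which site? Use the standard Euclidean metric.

Squared Euclidean distances:
|qA|² = 729 + 256 = 985
|qB|² = 9 + 702.25 = 711.25
|qC|² = 600.25 + 1 = 601.25
|qD|² = 12.25 + 484 = 496.25
|qE|² = 1 + 100 = 101
|qF|² = 272.25 + 576 = 848.25
|qG|² = 110.25 + 132.25 = 242.5
E is nearest.

E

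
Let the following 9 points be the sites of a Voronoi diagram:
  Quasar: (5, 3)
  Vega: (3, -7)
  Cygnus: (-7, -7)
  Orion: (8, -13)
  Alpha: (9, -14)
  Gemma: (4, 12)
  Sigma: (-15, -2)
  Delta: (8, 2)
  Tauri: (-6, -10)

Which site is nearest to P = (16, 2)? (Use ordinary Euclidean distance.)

Compare squared distances (the ordering matches that of the actual distances):
d²(P, Quasar) = (16−5)² + (2−3)² = 121 + 1 = 122
d²(P, Vega) = (16−3)² + (2−(-7))² = 169 + 81 = 250
d²(P, Cygnus) = (16−(-7))² + (2−(-7))² = 529 + 81 = 610
d²(P, Orion) = (16−8)² + (2−(-13))² = 64 + 225 = 289
d²(P, Alpha) = (16−9)² + (2−(-14))² = 49 + 256 = 305
d²(P, Gemma) = (16−4)² + (2−12)² = 144 + 100 = 244
d²(P, Sigma) = (16−(-15))² + (2−(-2))² = 961 + 16 = 977
d²(P, Delta) = (16−8)² + (2−2)² = 64 + 0 = 64
d²(P, Tauri) = (16−(-6))² + (2−(-10))² = 484 + 144 = 628
Minimum is at Delta.

Delta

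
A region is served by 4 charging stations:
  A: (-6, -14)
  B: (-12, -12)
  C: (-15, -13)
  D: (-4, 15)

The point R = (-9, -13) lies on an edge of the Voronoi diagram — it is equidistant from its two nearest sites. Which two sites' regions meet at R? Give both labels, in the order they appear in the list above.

Squared distances from R to each site:
|RA|² = 9 + 1 = 10
|RB|² = 9 + 1 = 10
|RC|² = 36 + 0 = 36
|RD|² = 25 + 784 = 809
R is equidistant from A and B (both at squared distance 10), and every other site is strictly farther — so R lies on the A–B Voronoi edge.

A and B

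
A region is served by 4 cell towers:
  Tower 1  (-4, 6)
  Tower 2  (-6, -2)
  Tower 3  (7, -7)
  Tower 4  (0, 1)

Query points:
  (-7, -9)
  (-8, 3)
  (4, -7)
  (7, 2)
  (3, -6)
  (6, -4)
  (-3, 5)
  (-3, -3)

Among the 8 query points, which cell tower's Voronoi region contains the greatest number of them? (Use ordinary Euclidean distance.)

(-7, -9) — d² to each: Tower 1:234, Tower 2:50, Tower 3:200, Tower 4:149 → nearest is Tower 2
(-8, 3) — d² to each: Tower 1:25, Tower 2:29, Tower 3:325, Tower 4:68 → nearest is Tower 1
(4, -7) — d² to each: Tower 1:233, Tower 2:125, Tower 3:9, Tower 4:80 → nearest is Tower 3
(7, 2) — d² to each: Tower 1:137, Tower 2:185, Tower 3:81, Tower 4:50 → nearest is Tower 4
(3, -6) — d² to each: Tower 1:193, Tower 2:97, Tower 3:17, Tower 4:58 → nearest is Tower 3
(6, -4) — d² to each: Tower 1:200, Tower 2:148, Tower 3:10, Tower 4:61 → nearest is Tower 3
(-3, 5) — d² to each: Tower 1:2, Tower 2:58, Tower 3:244, Tower 4:25 → nearest is Tower 1
(-3, -3) — d² to each: Tower 1:82, Tower 2:10, Tower 3:116, Tower 4:25 → nearest is Tower 2
Tally — Tower 1:2, Tower 2:2, Tower 3:3, Tower 4:1. Tower 3 captures the most (3).

Tower 3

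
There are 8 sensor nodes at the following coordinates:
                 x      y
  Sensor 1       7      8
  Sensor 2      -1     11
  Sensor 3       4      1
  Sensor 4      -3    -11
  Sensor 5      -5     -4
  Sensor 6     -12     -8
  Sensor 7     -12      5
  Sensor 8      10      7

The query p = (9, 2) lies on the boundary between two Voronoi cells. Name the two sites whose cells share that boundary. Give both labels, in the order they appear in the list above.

Sensor 3 and Sensor 8

Squared distances from p to each site:
d²(p, Sensor 1) = (9−7)² + (2−8)² = 4 + 36 = 40
d²(p, Sensor 2) = (9−(-1))² + (2−11)² = 100 + 81 = 181
d²(p, Sensor 3) = (9−4)² + (2−1)² = 25 + 1 = 26
d²(p, Sensor 4) = (9−(-3))² + (2−(-11))² = 144 + 169 = 313
d²(p, Sensor 5) = (9−(-5))² + (2−(-4))² = 196 + 36 = 232
d²(p, Sensor 6) = (9−(-12))² + (2−(-8))² = 441 + 100 = 541
d²(p, Sensor 7) = (9−(-12))² + (2−5)² = 441 + 9 = 450
d²(p, Sensor 8) = (9−10)² + (2−7)² = 1 + 25 = 26
p is equidistant from Sensor 3 and Sensor 8 (both at squared distance 26), and every other site is strictly farther — so p lies on the Sensor 3–Sensor 8 Voronoi edge.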